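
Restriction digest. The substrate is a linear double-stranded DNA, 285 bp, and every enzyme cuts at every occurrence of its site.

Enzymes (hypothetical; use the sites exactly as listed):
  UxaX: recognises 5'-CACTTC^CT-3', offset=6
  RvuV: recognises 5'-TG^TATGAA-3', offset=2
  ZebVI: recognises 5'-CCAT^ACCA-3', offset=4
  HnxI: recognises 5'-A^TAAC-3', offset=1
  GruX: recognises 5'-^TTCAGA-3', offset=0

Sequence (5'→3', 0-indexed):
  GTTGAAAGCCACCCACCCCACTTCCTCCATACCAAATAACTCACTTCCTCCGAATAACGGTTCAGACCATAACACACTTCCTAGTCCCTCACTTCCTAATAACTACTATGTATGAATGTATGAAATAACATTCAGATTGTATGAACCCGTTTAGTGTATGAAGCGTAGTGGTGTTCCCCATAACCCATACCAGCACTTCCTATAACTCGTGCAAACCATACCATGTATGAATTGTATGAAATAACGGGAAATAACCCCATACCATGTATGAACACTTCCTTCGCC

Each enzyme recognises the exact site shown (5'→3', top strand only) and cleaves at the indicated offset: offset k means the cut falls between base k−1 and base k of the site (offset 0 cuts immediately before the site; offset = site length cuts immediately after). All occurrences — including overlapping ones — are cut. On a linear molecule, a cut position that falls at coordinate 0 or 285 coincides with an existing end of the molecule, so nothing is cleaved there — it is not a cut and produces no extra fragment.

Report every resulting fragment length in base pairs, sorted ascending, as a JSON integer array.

[3,4,5,6,6,6,6,6,7,7,7,7,8,8,9,9,9,9,10,11,11,11,11,12,15,17,17,24,24]

Site scan:
  UxaX (CACTTCCT, off=6): starts [18, 41, 74, 89, 193, 272] → cuts [24, 47, 80, 95, 199, 278]
  RvuV (TGTATGAA, off=2): starts [108, 116, 137, 154, 223, 232, 264] → cuts [110, 118, 139, 156, 225, 234, 266]
  ZebVI (CCATACCA, off=4): starts [26, 184, 215, 256] → cuts [30, 188, 219, 260]
  HnxI (ATAAC, off=1): starts [35, 53, 68, 98, 124, 179, 201, 240, 250] → cuts [36, 54, 69, 99, 125, 180, 202, 241, 251]
  GruX (TTCAGA, off=0): starts [60, 130] → cuts [60, 130]

Pooled cuts: [24, 30, 36, 47, 54, 60, 69, 80, 95, 99, 110, 118, 125, 130, 139, 156, 180, 188, 199, 202, 219, 225, 234, 241, 251, 260, 266, 278]

Fragments:
  [0,24): 24 bp
  [24,30): 6 bp
  [30,36): 6 bp
  [36,47): 11 bp
  [47,54): 7 bp
  [54,60): 6 bp
  [60,69): 9 bp
  [69,80): 11 bp
  [80,95): 15 bp
  [95,99): 4 bp
  [99,110): 11 bp
  [110,118): 8 bp
  [118,125): 7 bp
  [125,130): 5 bp
  [130,139): 9 bp
  [139,156): 17 bp
  [156,180): 24 bp
  [180,188): 8 bp
  [188,199): 11 bp
  [199,202): 3 bp
  [202,219): 17 bp
  [219,225): 6 bp
  [225,234): 9 bp
  [234,241): 7 bp
  [241,251): 10 bp
  [251,260): 9 bp
  [260,266): 6 bp
  [266,278): 12 bp
  [278,285): 7 bp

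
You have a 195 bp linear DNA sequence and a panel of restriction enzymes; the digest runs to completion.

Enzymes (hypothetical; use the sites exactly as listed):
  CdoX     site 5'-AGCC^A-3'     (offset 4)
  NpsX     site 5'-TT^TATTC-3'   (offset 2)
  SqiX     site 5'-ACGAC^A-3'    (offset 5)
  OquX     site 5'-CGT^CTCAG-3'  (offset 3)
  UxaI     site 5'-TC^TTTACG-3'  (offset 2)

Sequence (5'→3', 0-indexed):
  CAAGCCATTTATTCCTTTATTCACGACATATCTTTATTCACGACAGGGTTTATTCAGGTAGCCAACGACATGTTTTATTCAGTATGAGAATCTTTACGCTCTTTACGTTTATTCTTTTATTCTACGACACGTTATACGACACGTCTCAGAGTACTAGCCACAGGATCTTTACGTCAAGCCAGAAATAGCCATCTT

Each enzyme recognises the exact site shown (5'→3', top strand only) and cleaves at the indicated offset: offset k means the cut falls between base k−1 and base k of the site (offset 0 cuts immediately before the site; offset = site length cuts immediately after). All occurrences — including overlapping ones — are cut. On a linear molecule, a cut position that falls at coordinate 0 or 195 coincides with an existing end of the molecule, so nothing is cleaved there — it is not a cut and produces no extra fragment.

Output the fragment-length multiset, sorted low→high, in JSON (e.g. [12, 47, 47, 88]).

[3,4,5,6,6,6,6,7,8,8,8,8,9,10,10,10,11,12,13,13,15,17]

Per-enzyme occurrences:
  CdoX AGCCA/4: at [2, 59, 155, 176, 186] ⇒ [6, 63, 159, 180, 190]
  NpsX TTTATTC/2: at [7, 15, 32, 48, 73, 107, 115] ⇒ [9, 17, 34, 50, 75, 109, 117]
  SqiX ACGACA/5: at [22, 39, 64, 123, 135] ⇒ [27, 44, 69, 128, 140]
  OquX CGTCTCAG/3: at [141] ⇒ [144]
  UxaI TCTTTACG/2: at [90, 99, 165] ⇒ [92, 101, 167]

All cut coordinates (distinct, sorted): [6, 9, 17, 27, 34, 44, 50, 63, 69, 75, 92, 101, 109, 117, 128, 140, 144, 159, 167, 180, 190]

Fragment lengths:
  [0,6): 6 bp
  [6,9): 3 bp
  [9,17): 8 bp
  [17,27): 10 bp
  [27,34): 7 bp
  [34,44): 10 bp
  [44,50): 6 bp
  [50,63): 13 bp
  [63,69): 6 bp
  [69,75): 6 bp
  [75,92): 17 bp
  [92,101): 9 bp
  [101,109): 8 bp
  [109,117): 8 bp
  [117,128): 11 bp
  [128,140): 12 bp
  [140,144): 4 bp
  [144,159): 15 bp
  [159,167): 8 bp
  [167,180): 13 bp
  [180,190): 10 bp
  [190,195): 5 bp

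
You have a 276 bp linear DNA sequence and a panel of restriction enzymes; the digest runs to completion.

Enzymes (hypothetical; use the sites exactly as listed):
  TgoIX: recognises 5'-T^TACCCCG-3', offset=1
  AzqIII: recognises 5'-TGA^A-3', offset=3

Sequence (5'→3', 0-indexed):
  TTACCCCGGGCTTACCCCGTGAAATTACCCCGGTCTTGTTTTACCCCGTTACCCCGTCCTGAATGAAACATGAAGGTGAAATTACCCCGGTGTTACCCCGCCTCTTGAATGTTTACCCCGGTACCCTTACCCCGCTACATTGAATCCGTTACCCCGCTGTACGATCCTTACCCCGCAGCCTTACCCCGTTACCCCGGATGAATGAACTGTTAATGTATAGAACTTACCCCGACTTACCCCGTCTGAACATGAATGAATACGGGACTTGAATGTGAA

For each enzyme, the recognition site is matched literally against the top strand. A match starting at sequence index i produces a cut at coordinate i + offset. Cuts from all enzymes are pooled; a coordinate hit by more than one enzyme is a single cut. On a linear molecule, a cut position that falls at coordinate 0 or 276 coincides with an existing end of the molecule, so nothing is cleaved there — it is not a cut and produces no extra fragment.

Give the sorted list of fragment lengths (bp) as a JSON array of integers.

Scan for sites:
  TgoIX TTACCCCG/1: at [0, 11, 24, 40, 48, 81, 92, 112, 126, 148, 167, 180, 188, 223, 233] ⇒ [1, 12, 25, 41, 49, 82, 93, 113, 127, 149, 168, 181, 189, 224, 234]
  AzqIII TGAA/3: at [19, 59, 63, 70, 76, 105, 140, 198, 202, 243, 249, 253, 266, 272] ⇒ [22, 62, 66, 73, 79, 108, 143, 201, 205, 246, 252, 256, 269, 275]

Pooled cuts: [1, 12, 22, 25, 41, 49, 62, 66, 73, 79, 82, 93, 108, 113, 127, 143, 149, 168, 181, 189, 201, 205, 224, 234, 246, 252, 256, 269, 275]

Fragments:
  [0,1): 1 bp
  [1,12): 11 bp
  [12,22): 10 bp
  [22,25): 3 bp
  [25,41): 16 bp
  [41,49): 8 bp
  [49,62): 13 bp
  [62,66): 4 bp
  [66,73): 7 bp
  [73,79): 6 bp
  [79,82): 3 bp
  [82,93): 11 bp
  [93,108): 15 bp
  [108,113): 5 bp
  [113,127): 14 bp
  [127,143): 16 bp
  [143,149): 6 bp
  [149,168): 19 bp
  [168,181): 13 bp
  [181,189): 8 bp
  [189,201): 12 bp
  [201,205): 4 bp
  [205,224): 19 bp
  [224,234): 10 bp
  [234,246): 12 bp
  [246,252): 6 bp
  [252,256): 4 bp
  [256,269): 13 bp
  [269,275): 6 bp
  [275,276): 1 bp

[1,1,3,3,4,4,4,5,6,6,6,6,7,8,8,10,10,11,11,12,12,13,13,13,14,15,16,16,19,19]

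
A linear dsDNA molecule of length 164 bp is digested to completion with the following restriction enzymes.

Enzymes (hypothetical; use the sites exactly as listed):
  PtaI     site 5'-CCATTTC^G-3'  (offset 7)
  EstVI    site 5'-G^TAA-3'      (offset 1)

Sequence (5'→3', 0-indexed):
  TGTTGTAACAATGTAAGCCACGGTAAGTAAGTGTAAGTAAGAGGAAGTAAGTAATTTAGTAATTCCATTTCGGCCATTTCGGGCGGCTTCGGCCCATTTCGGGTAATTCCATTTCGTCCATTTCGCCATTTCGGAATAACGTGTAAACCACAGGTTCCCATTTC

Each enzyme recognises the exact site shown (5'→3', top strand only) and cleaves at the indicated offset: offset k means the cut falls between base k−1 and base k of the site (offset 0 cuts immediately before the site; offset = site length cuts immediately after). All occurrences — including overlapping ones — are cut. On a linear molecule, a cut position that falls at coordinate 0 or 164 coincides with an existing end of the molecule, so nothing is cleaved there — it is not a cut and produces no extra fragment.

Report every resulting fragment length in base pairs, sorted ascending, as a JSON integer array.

Site scan:
  PtaI (CCATTTCG, off=7): starts [64, 73, 93, 108, 117, 125] → cuts [71, 80, 100, 115, 124, 132]
  EstVI (GTAA, off=1): starts [4, 12, 22, 26, 32, 36, 46, 50, 58, 102, 142] → cuts [5, 13, 23, 27, 33, 37, 47, 51, 59, 103, 143]

All cut coordinates (distinct, sorted): [5, 13, 23, 27, 33, 37, 47, 51, 59, 71, 80, 100, 103, 115, 124, 132, 143]

Fragment lengths:
  [0,5): 5 bp
  [5,13): 8 bp
  [13,23): 10 bp
  [23,27): 4 bp
  [27,33): 6 bp
  [33,37): 4 bp
  [37,47): 10 bp
  [47,51): 4 bp
  [51,59): 8 bp
  [59,71): 12 bp
  [71,80): 9 bp
  [80,100): 20 bp
  [100,103): 3 bp
  [103,115): 12 bp
  [115,124): 9 bp
  [124,132): 8 bp
  [132,143): 11 bp
  [143,164): 21 bp

[3,4,4,4,5,6,8,8,8,9,9,10,10,11,12,12,20,21]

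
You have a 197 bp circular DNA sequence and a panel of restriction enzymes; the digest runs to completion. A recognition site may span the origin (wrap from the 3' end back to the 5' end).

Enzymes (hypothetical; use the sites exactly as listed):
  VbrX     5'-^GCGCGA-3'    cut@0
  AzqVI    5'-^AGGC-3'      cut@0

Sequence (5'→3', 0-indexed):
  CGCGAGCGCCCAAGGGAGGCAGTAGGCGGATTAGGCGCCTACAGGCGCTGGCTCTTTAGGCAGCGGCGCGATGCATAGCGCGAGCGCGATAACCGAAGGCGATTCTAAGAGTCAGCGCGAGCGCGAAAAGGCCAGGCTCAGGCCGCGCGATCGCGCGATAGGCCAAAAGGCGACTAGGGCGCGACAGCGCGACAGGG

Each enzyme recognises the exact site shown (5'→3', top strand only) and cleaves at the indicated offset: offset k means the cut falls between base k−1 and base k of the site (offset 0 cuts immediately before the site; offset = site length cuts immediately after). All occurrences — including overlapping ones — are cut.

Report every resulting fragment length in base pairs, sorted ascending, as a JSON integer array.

[5,5,6,6,6,7,7,8,8,8,8,8,9,10,10,11,12,13,15,17,18]

Site scan:
  VbrX GCGCGA/0: at [65, 77, 83, 114, 120, 144, 152, 178, 186, 196] ⇒ [65, 77, 83, 114, 120, 144, 152, 178, 186, 196]
  AzqVI AGGC/0: at [16, 23, 32, 42, 57, 96, 128, 133, 139, 159, 167] ⇒ [16, 23, 32, 42, 57, 96, 128, 133, 139, 159, 167]

Pooled cuts: [16, 23, 32, 42, 57, 65, 77, 83, 96, 114, 120, 128, 133, 139, 144, 152, 159, 167, 178, 186, 196]

Fragment lengths:
  16→23: 7 bp
  23→32: 9 bp
  32→42: 10 bp
  42→57: 15 bp
  57→65: 8 bp
  65→77: 12 bp
  77→83: 6 bp
  83→96: 13 bp
  96→114: 18 bp
  114→120: 6 bp
  120→128: 8 bp
  128→133: 5 bp
  133→139: 6 bp
  139→144: 5 bp
  144→152: 8 bp
  152→159: 7 bp
  159→167: 8 bp
  167→178: 11 bp
  178→186: 8 bp
  186→196: 10 bp
  196→16 (wrap): 197-196+16 = 17 bp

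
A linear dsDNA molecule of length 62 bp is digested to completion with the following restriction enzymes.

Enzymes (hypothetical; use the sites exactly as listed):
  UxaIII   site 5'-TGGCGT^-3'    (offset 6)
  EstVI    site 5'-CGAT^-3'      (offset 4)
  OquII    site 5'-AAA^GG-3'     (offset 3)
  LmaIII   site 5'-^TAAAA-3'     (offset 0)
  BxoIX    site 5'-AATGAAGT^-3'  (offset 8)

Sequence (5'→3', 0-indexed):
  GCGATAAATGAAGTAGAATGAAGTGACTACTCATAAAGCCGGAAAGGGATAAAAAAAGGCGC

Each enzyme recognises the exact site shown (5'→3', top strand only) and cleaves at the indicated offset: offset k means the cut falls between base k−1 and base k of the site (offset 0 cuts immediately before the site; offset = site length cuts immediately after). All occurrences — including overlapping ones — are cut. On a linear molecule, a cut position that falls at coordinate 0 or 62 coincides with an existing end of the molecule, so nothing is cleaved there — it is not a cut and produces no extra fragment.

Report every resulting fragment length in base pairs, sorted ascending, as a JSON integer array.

Scan for sites:
  UxaIII (TGGCGT, off=6): no sites
  EstVI CGAT/4: at [1] ⇒ [5]
  OquII AAAGG/3: at [42, 54] ⇒ [45, 57]
  LmaIII TAAAA/0: at [49] ⇒ [49]
  BxoIX AATGAAGT/8: at [6, 16] ⇒ [14, 24]

All cut coordinates (distinct, sorted): [5, 14, 24, 45, 49, 57]

Fragment lengths:
  [0,5): 5 bp
  [5,14): 9 bp
  [14,24): 10 bp
  [24,45): 21 bp
  [45,49): 4 bp
  [49,57): 8 bp
  [57,62): 5 bp

[4,5,5,8,9,10,21]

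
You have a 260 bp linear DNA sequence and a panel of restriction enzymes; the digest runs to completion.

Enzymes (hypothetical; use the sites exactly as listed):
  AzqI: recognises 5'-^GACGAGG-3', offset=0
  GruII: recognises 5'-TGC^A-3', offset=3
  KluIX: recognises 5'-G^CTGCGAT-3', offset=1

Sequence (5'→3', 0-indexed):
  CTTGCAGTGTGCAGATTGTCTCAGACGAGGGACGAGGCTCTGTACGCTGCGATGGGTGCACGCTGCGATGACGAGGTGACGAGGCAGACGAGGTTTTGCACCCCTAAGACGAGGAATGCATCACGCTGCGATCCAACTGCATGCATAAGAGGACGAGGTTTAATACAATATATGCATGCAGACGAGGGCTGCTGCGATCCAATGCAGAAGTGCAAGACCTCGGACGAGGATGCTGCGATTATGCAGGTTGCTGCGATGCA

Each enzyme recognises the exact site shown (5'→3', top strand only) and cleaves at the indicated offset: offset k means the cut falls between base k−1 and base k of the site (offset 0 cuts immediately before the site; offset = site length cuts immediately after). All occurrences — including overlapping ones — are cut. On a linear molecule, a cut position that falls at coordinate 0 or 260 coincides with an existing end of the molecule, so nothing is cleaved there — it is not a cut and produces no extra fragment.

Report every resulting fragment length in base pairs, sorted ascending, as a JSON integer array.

Site scan:
  AzqI GACGAGG/0: at [23, 30, 69, 77, 86, 107, 151, 180, 222] ⇒ [23, 30, 69, 77, 86, 107, 151, 180, 222]
  GruII TGCA/3: at [2, 9, 56, 96, 116, 137, 141, 172, 176, 202, 210, 241, 256] ⇒ [5, 12, 59, 99, 119, 140, 144, 175, 179, 205, 213, 244, 259]
  KluIX GCTGCGAT/1: at [45, 61, 124, 190, 231, 249] ⇒ [46, 62, 125, 191, 232, 250]

Pooled cuts: [5, 12, 23, 30, 46, 59, 62, 69, 77, 86, 99, 107, 119, 125, 140, 144, 151, 175, 179, 180, 191, 205, 213, 222, 232, 244, 250, 259]

Fragments:
  [0,5): 5 bp
  [5,12): 7 bp
  [12,23): 11 bp
  [23,30): 7 bp
  [30,46): 16 bp
  [46,59): 13 bp
  [59,62): 3 bp
  [62,69): 7 bp
  [69,77): 8 bp
  [77,86): 9 bp
  [86,99): 13 bp
  [99,107): 8 bp
  [107,119): 12 bp
  [119,125): 6 bp
  [125,140): 15 bp
  [140,144): 4 bp
  [144,151): 7 bp
  [151,175): 24 bp
  [175,179): 4 bp
  [179,180): 1 bp
  [180,191): 11 bp
  [191,205): 14 bp
  [205,213): 8 bp
  [213,222): 9 bp
  [222,232): 10 bp
  [232,244): 12 bp
  [244,250): 6 bp
  [250,259): 9 bp
  [259,260): 1 bp

[1,1,3,4,4,5,6,6,7,7,7,7,8,8,8,9,9,9,10,11,11,12,12,13,13,14,15,16,24]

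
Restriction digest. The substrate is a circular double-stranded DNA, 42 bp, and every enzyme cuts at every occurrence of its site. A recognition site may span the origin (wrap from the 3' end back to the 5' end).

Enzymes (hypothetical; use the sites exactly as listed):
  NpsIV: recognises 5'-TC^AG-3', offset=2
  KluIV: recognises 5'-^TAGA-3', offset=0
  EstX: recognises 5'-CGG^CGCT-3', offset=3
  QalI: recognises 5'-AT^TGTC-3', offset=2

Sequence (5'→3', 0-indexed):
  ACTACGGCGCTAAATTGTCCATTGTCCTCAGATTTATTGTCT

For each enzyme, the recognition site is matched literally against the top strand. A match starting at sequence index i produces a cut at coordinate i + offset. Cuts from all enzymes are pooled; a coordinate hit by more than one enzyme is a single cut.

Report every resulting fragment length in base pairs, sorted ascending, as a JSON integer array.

Scan for sites:
  NpsIV (TCAG, off=2): starts [27] → cuts [29]
  KluIV (TAGA, off=0): no sites
  EstX (CGGCGCT, off=3): starts [4] → cuts [7]
  QalI (ATTGTC, off=2): starts [13, 20, 35] → cuts [15, 22, 37]

All cut coordinates (distinct, sorted): [7, 15, 22, 29, 37]

Fragment lengths:
  7→15: 8 bp
  15→22: 7 bp
  22→29: 7 bp
  29→37: 8 bp
  37→7 (wrap): 42-37+7 = 12 bp

[7,7,8,8,12]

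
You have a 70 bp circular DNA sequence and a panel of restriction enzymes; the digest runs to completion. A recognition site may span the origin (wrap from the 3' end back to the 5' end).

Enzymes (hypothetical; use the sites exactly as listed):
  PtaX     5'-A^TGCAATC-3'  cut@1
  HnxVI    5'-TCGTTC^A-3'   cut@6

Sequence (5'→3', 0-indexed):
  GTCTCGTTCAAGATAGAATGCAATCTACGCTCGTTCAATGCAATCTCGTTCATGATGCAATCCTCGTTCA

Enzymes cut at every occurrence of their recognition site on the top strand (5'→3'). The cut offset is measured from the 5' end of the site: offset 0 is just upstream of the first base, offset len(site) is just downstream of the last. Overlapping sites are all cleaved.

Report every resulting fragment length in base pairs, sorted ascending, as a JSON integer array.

Per-enzyme occurrences:
  PtaX (ATGCAATC, off=1): starts [17, 37, 54] → cuts [18, 38, 55]
  HnxVI (TCGTTCA, off=6): starts [3, 30, 45, 63] → cuts [9, 36, 51, 69]

All cut coordinates (distinct, sorted): [9, 18, 36, 38, 51, 55, 69]

Fragment lengths:
  9→18: 9 bp
  18→36: 18 bp
  36→38: 2 bp
  38→51: 13 bp
  51→55: 4 bp
  55→69: 14 bp
  69→9 (wrap): 70-69+9 = 10 bp

[2,4,9,10,13,14,18]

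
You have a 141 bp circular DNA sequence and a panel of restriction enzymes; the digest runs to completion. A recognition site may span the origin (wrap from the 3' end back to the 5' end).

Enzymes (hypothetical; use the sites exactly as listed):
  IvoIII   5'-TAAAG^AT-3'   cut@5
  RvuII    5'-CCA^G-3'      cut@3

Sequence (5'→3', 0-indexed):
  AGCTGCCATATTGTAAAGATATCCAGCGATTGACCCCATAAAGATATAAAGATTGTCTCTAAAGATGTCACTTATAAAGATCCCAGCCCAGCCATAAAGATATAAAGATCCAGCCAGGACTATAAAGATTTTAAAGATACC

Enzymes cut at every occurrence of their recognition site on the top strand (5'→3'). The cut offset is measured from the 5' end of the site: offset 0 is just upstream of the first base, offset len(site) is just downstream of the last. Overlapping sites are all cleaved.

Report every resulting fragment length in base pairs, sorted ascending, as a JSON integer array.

[4,5,5,6,6,7,8,8,9,9,11,13,15,17,18]

Scan for sites:
  IvoIII TAAAGAT/5: at [13, 38, 46, 59, 74, 94, 102, 122, 131] ⇒ [18, 43, 51, 64, 79, 99, 107, 127, 136]
  RvuII CCAG/3: at [22, 82, 87, 109, 113, 139] ⇒ [1, 25, 85, 90, 112, 116]

Pooled cuts: [1, 18, 25, 43, 51, 64, 79, 85, 90, 99, 107, 112, 116, 127, 136]

Fragments:
  1→18: 17 bp
  18→25: 7 bp
  25→43: 18 bp
  43→51: 8 bp
  51→64: 13 bp
  64→79: 15 bp
  79→85: 6 bp
  85→90: 5 bp
  90→99: 9 bp
  99→107: 8 bp
  107→112: 5 bp
  112→116: 4 bp
  116→127: 11 bp
  127→136: 9 bp
  136→1 (wrap): 141-136+1 = 6 bp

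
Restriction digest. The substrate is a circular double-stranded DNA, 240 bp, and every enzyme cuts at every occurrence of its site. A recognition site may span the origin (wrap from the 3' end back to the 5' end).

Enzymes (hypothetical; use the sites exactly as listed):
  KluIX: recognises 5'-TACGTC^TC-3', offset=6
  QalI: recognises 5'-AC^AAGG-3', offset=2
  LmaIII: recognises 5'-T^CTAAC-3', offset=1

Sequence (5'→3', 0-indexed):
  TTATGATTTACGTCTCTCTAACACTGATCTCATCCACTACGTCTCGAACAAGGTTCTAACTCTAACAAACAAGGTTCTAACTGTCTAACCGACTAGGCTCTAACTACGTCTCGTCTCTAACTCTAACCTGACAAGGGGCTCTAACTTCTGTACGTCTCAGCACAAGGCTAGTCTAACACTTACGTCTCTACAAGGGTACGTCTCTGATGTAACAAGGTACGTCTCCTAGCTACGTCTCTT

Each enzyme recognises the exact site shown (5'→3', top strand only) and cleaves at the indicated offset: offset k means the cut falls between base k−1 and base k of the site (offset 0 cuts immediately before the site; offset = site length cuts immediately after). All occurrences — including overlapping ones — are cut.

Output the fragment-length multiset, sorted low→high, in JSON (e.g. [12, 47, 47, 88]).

Per-enzyme occurrences:
  KluIX TACGTCTC/6: at [8, 37, 104, 150, 180, 196, 217, 230] ⇒ [14, 43, 110, 156, 186, 202, 223, 236]
  QalI ACAAGG/2: at [47, 68, 130, 161, 189, 211] ⇒ [49, 70, 132, 163, 191, 213]
  LmaIII TCTAAC/1: at [16, 54, 60, 75, 83, 98, 115, 121, 139, 171] ⇒ [17, 55, 61, 76, 84, 99, 116, 122, 140, 172]

All cut coordinates (distinct, sorted): [14, 17, 43, 49, 55, 61, 70, 76, 84, 99, 110, 116, 122, 132, 140, 156, 163, 172, 186, 191, 202, 213, 223, 236]

Fragments:
  14→17: 3 bp
  17→43: 26 bp
  43→49: 6 bp
  49→55: 6 bp
  55→61: 6 bp
  61→70: 9 bp
  70→76: 6 bp
  76→84: 8 bp
  84→99: 15 bp
  99→110: 11 bp
  110→116: 6 bp
  116→122: 6 bp
  122→132: 10 bp
  132→140: 8 bp
  140→156: 16 bp
  156→163: 7 bp
  163→172: 9 bp
  172→186: 14 bp
  186→191: 5 bp
  191→202: 11 bp
  202→213: 11 bp
  213→223: 10 bp
  223→236: 13 bp
  236→14 (wrap): 240-236+14 = 18 bp

[3,5,6,6,6,6,6,6,7,8,8,9,9,10,10,11,11,11,13,14,15,16,18,26]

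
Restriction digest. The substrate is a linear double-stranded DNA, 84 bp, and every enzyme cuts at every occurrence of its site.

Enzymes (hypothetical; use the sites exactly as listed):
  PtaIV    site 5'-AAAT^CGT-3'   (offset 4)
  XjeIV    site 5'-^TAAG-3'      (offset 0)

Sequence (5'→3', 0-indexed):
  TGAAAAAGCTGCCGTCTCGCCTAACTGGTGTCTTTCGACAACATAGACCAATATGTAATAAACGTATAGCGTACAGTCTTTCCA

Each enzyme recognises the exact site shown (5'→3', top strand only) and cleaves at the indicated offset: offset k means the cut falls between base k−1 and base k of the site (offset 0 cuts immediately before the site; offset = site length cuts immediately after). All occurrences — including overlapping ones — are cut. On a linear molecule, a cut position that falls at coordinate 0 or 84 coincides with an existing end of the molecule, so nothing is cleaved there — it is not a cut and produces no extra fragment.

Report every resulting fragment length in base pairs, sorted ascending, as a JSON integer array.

[84]

Site scan:
  PtaIV (AAATCGT, off=4): no sites
  XjeIV (TAAG, off=0): no sites

All cut coordinates (distinct, sorted): ∅

Fragment lengths:
  no cuts → one linear fragment of 84 bp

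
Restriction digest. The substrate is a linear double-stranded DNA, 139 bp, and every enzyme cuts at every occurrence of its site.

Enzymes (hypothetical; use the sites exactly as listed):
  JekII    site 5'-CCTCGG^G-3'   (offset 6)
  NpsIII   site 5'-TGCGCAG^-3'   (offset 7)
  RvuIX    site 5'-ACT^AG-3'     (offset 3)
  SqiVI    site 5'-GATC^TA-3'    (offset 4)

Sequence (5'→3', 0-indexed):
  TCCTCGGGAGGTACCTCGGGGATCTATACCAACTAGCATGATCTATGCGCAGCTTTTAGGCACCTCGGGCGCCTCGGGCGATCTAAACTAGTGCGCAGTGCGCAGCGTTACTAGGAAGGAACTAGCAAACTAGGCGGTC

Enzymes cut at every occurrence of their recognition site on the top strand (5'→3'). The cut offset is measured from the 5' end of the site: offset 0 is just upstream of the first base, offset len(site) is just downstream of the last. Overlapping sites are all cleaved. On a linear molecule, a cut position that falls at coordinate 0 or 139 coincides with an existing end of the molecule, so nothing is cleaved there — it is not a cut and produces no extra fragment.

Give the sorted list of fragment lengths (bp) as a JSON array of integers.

Per-enzyme occurrences:
  JekII CCTCGGG/6: at [1, 13, 62, 71] ⇒ [7, 19, 68, 77]
  NpsIII TGCGCAG/7: at [45, 91, 98] ⇒ [52, 98, 105]
  RvuIX ACTAG/3: at [31, 86, 109, 120, 128] ⇒ [34, 89, 112, 123, 131]
  SqiVI GATCTA/4: at [20, 39, 79] ⇒ [24, 43, 83]

Pooled cuts: [7, 19, 24, 34, 43, 52, 68, 77, 83, 89, 98, 105, 112, 123, 131]

Fragment lengths:
  [0,7): 7 bp
  [7,19): 12 bp
  [19,24): 5 bp
  [24,34): 10 bp
  [34,43): 9 bp
  [43,52): 9 bp
  [52,68): 16 bp
  [68,77): 9 bp
  [77,83): 6 bp
  [83,89): 6 bp
  [89,98): 9 bp
  [98,105): 7 bp
  [105,112): 7 bp
  [112,123): 11 bp
  [123,131): 8 bp
  [131,139): 8 bp

[5,6,6,7,7,7,8,8,9,9,9,9,10,11,12,16]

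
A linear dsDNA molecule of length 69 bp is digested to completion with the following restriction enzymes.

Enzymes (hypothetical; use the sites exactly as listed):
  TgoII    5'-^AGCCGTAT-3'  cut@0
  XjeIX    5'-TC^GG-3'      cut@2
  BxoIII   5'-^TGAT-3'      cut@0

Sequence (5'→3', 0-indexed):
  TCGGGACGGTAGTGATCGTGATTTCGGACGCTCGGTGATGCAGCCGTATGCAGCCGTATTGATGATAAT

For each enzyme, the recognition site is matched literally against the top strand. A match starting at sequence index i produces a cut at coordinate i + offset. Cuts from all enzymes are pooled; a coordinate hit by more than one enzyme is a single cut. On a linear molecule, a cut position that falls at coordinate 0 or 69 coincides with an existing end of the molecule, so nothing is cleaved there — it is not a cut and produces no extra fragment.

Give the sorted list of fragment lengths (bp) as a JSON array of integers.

[2,2,3,6,6,7,7,8,8,10,10]

Site scan:
  TgoII (AGCCGTAT, off=0): starts [41, 51] → cuts [41, 51]
  XjeIX (TCGG, off=2): starts [0, 23, 31] → cuts [2, 25, 33]
  BxoIII (TGAT, off=0): starts [12, 18, 35, 59, 62] → cuts [12, 18, 35, 59, 62]

All cut coordinates (distinct, sorted): [2, 12, 18, 25, 33, 35, 41, 51, 59, 62]

Fragments:
  [0,2): 2 bp
  [2,12): 10 bp
  [12,18): 6 bp
  [18,25): 7 bp
  [25,33): 8 bp
  [33,35): 2 bp
  [35,41): 6 bp
  [41,51): 10 bp
  [51,59): 8 bp
  [59,62): 3 bp
  [62,69): 7 bp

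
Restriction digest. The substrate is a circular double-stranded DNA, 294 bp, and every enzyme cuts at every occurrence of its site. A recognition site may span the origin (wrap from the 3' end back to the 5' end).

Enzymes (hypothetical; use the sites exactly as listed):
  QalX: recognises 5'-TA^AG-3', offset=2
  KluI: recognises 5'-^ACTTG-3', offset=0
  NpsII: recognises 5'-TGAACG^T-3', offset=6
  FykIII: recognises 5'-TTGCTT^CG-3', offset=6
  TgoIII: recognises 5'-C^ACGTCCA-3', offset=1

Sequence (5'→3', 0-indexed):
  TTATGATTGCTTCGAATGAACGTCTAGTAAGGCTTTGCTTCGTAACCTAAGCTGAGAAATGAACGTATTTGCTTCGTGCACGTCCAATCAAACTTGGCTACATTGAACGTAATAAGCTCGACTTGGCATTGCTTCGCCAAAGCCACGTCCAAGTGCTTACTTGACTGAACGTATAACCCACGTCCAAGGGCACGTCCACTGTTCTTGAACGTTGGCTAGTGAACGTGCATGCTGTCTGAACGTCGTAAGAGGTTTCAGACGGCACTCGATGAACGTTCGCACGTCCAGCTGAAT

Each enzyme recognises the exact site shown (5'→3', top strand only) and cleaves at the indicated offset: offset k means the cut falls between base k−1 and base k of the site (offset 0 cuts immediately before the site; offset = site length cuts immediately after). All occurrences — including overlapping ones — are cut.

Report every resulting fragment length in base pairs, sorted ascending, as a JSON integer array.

[5,5,5,5,6,7,8,9,9,10,10,11,12,12,13,14,14,14,16,17,18,20,26,28]

Site scan:
  QalX TAAG/2: at [27, 47, 112, 245] ⇒ [29, 49, 114, 247]
  KluI ACTTG/0: at [91, 120, 158] ⇒ [91, 120, 158]
  NpsII TGAACGT/6: at [16, 59, 103, 165, 205, 219, 236, 269] ⇒ [22, 65, 109, 171, 211, 225, 242, 275]
  FykIII TTGCTTCG/6: at [6, 34, 68, 128] ⇒ [12, 40, 74, 134]
  TgoIII CACGTCCA/1: at [78, 143, 178, 190, 279] ⇒ [79, 144, 179, 191, 280]

Pooled cuts: [12, 22, 29, 40, 49, 65, 74, 79, 91, 109, 114, 120, 134, 144, 158, 171, 179, 191, 211, 225, 242, 247, 275, 280]

Fragment lengths:
  12→22: 10 bp
  22→29: 7 bp
  29→40: 11 bp
  40→49: 9 bp
  49→65: 16 bp
  65→74: 9 bp
  74→79: 5 bp
  79→91: 12 bp
  91→109: 18 bp
  109→114: 5 bp
  114→120: 6 bp
  120→134: 14 bp
  134→144: 10 bp
  144→158: 14 bp
  158→171: 13 bp
  171→179: 8 bp
  179→191: 12 bp
  191→211: 20 bp
  211→225: 14 bp
  225→242: 17 bp
  242→247: 5 bp
  247→275: 28 bp
  275→280: 5 bp
  280→12 (wrap): 294-280+12 = 26 bp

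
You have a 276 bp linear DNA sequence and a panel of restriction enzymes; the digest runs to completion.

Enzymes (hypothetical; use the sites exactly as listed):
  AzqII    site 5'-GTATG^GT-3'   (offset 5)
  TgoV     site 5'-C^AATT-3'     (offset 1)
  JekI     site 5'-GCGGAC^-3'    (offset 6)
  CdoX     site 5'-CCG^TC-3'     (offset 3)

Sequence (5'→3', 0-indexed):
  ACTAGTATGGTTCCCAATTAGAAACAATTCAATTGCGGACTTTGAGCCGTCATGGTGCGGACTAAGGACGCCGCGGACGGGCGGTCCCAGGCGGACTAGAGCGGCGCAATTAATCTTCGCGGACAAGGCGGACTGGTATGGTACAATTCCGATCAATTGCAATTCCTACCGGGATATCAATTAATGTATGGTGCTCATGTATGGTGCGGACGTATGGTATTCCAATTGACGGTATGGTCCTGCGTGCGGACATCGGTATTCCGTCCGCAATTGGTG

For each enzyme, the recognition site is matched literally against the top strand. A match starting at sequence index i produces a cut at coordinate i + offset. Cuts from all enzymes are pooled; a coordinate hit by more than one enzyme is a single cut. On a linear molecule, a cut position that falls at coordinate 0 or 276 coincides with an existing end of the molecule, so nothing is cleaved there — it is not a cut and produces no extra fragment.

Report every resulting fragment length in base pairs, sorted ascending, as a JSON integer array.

Site scan:
  AzqII (GTATGGT, off=5): starts [4, 135, 185, 198, 211, 231] → cuts [9, 140, 190, 203, 216, 236]
  TgoV (CAATT, off=1): starts [14, 24, 29, 106, 143, 153, 159, 177, 222, 267] → cuts [15, 25, 30, 107, 144, 154, 160, 178, 223, 268]
  JekI (GCGGAC, off=6): starts [34, 56, 72, 90, 118, 127, 205, 245] → cuts [40, 62, 78, 96, 124, 133, 211, 251]
  CdoX (CCGTC, off=3): starts [46, 260] → cuts [49, 263]

All cut coordinates (distinct, sorted): [9, 15, 25, 30, 40, 49, 62, 78, 96, 107, 124, 133, 140, 144, 154, 160, 178, 190, 203, 211, 216, 223, 236, 251, 263, 268]

Fragment lengths:
  [0,9): 9 bp
  [9,15): 6 bp
  [15,25): 10 bp
  [25,30): 5 bp
  [30,40): 10 bp
  [40,49): 9 bp
  [49,62): 13 bp
  [62,78): 16 bp
  [78,96): 18 bp
  [96,107): 11 bp
  [107,124): 17 bp
  [124,133): 9 bp
  [133,140): 7 bp
  [140,144): 4 bp
  [144,154): 10 bp
  [154,160): 6 bp
  [160,178): 18 bp
  [178,190): 12 bp
  [190,203): 13 bp
  [203,211): 8 bp
  [211,216): 5 bp
  [216,223): 7 bp
  [223,236): 13 bp
  [236,251): 15 bp
  [251,263): 12 bp
  [263,268): 5 bp
  [268,276): 8 bp

[4,5,5,5,6,6,7,7,8,8,9,9,9,10,10,10,11,12,12,13,13,13,15,16,17,18,18]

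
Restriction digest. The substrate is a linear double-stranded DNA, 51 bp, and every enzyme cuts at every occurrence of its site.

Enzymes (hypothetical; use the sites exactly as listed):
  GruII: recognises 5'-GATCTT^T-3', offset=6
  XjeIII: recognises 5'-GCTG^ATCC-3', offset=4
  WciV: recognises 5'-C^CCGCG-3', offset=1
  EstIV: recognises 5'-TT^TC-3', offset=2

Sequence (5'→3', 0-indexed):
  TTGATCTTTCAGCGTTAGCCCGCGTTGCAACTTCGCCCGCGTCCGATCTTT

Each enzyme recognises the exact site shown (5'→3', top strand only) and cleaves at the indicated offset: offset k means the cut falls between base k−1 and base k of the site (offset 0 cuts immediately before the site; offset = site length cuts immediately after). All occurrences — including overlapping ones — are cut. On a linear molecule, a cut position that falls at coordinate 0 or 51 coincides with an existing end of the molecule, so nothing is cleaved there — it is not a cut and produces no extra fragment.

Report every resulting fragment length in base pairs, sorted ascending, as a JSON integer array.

[1,8,11,14,17]

Site scan:
  GruII GATCTTT/6: at [2, 44] ⇒ [8, 50]
  XjeIII (GCTGATCC, off=4): no sites
  WciV CCCGCG/1: at [18, 35] ⇒ [19, 36]
  EstIV TTTC/2: at [6] ⇒ [8]

Pooled cuts: [8, 19, 36, 50]

Fragments:
  [0,8): 8 bp
  [8,19): 11 bp
  [19,36): 17 bp
  [36,50): 14 bp
  [50,51): 1 bp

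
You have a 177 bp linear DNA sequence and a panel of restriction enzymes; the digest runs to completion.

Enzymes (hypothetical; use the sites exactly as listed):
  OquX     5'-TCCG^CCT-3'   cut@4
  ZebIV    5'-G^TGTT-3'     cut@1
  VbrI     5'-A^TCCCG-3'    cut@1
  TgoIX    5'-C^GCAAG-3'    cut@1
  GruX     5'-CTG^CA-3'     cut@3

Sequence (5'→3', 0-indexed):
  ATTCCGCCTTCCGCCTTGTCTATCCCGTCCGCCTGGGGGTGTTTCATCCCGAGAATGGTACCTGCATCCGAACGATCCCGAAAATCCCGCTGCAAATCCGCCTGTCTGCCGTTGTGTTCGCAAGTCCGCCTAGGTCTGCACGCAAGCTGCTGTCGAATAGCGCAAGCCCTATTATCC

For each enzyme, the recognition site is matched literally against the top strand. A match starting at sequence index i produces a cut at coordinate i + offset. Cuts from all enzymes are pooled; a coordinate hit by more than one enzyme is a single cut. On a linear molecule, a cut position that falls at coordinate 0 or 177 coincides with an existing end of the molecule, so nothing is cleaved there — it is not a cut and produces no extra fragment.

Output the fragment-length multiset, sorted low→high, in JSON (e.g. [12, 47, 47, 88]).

[3,5,6,7,7,8,8,8,9,9,9,9,10,11,14,16,18,20]

Per-enzyme occurrences:
  OquX TCCGCCT/4: at [2, 9, 27, 96, 124] ⇒ [6, 13, 31, 100, 128]
  ZebIV GTGTT/1: at [38, 113] ⇒ [39, 114]
  VbrI ATCCCG/1: at [21, 45, 74, 83] ⇒ [22, 46, 75, 84]
  TgoIX CGCAAG/1: at [118, 140, 160] ⇒ [119, 141, 161]
  GruX CTGCA/3: at [61, 89, 135] ⇒ [64, 92, 138]

All cut coordinates (distinct, sorted): [6, 13, 22, 31, 39, 46, 64, 75, 84, 92, 100, 114, 119, 128, 138, 141, 161]

Fragment lengths:
  [0,6): 6 bp
  [6,13): 7 bp
  [13,22): 9 bp
  [22,31): 9 bp
  [31,39): 8 bp
  [39,46): 7 bp
  [46,64): 18 bp
  [64,75): 11 bp
  [75,84): 9 bp
  [84,92): 8 bp
  [92,100): 8 bp
  [100,114): 14 bp
  [114,119): 5 bp
  [119,128): 9 bp
  [128,138): 10 bp
  [138,141): 3 bp
  [141,161): 20 bp
  [161,177): 16 bp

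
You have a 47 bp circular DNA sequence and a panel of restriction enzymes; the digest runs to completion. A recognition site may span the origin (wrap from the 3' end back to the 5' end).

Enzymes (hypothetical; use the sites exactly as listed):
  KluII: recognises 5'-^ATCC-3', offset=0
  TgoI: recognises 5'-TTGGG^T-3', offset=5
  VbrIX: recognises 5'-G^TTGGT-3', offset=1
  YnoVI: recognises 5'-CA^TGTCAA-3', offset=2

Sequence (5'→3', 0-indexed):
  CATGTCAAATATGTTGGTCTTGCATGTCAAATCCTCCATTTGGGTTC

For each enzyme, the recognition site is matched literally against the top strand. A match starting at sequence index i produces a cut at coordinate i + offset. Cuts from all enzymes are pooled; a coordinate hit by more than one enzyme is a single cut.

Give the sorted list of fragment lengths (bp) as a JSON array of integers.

Site scan:
  KluII (ATCC, off=0): starts [30] → cuts [30]
  TgoI (TTGGGT, off=5): starts [39] → cuts [44]
  VbrIX (GTTGGT, off=1): starts [12] → cuts [13]
  YnoVI (CATGTCAA, off=2): starts [0, 22] → cuts [2, 24]

All cut coordinates (distinct, sorted): [2, 13, 24, 30, 44]

Fragments:
  2→13: 11 bp
  13→24: 11 bp
  24→30: 6 bp
  30→44: 14 bp
  44→2 (wrap): 47-44+2 = 5 bp

[5,6,11,11,14]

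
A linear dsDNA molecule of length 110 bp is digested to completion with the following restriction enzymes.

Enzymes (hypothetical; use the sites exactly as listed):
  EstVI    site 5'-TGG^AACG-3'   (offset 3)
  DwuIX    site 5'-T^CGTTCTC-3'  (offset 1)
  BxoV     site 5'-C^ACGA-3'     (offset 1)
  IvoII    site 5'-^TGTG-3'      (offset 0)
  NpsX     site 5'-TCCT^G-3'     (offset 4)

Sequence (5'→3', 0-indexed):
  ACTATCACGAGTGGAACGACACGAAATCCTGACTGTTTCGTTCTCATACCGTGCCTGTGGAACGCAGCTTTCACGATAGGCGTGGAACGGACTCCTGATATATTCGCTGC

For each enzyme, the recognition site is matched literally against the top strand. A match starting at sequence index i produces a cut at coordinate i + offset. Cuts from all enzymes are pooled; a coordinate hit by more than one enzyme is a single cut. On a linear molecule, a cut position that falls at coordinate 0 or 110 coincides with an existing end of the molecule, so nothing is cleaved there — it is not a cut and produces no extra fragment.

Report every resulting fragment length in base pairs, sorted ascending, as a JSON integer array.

[5,6,6,8,8,10,11,12,13,14,17]

Per-enzyme occurrences:
  EstVI TGGAACG/3: at [11, 57, 82] ⇒ [14, 60, 85]
  DwuIX TCGTTCTC/1: at [37] ⇒ [38]
  BxoV CACGA/1: at [5, 19, 71] ⇒ [6, 20, 72]
  IvoII TGTG/0: at [55] ⇒ [55]
  NpsX TCCTG/4: at [26, 92] ⇒ [30, 96]

All cut coordinates (distinct, sorted): [6, 14, 20, 30, 38, 55, 60, 72, 85, 96]

Fragment lengths:
  [0,6): 6 bp
  [6,14): 8 bp
  [14,20): 6 bp
  [20,30): 10 bp
  [30,38): 8 bp
  [38,55): 17 bp
  [55,60): 5 bp
  [60,72): 12 bp
  [72,85): 13 bp
  [85,96): 11 bp
  [96,110): 14 bp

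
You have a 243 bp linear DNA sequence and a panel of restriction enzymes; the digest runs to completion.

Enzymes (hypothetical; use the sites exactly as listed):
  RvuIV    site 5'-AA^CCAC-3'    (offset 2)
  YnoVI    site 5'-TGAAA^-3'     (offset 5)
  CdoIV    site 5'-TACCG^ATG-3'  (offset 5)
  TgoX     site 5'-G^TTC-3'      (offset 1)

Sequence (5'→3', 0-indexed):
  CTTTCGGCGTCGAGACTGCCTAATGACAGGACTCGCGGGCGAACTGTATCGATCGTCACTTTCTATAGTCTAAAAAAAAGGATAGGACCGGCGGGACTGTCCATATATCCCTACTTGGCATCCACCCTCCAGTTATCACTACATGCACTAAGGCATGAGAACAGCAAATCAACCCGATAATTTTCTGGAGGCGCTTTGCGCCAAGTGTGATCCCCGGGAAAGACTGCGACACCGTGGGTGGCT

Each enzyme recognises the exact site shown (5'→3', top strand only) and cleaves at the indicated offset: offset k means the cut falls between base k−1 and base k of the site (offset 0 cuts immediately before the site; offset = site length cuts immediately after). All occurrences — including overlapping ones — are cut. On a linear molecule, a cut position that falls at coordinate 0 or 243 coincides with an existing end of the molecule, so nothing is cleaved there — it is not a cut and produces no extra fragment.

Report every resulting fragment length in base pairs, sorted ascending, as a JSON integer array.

Per-enzyme occurrences:
  RvuIV (AACCAC, off=2): no sites
  YnoVI (TGAAA, off=5): no sites
  CdoIV (TACCGATG, off=5): no sites
  TgoX (GTTC, off=1): no sites

Pooled cuts: ∅

Fragment lengths:
  no cuts → one linear fragment of 243 bp

[243]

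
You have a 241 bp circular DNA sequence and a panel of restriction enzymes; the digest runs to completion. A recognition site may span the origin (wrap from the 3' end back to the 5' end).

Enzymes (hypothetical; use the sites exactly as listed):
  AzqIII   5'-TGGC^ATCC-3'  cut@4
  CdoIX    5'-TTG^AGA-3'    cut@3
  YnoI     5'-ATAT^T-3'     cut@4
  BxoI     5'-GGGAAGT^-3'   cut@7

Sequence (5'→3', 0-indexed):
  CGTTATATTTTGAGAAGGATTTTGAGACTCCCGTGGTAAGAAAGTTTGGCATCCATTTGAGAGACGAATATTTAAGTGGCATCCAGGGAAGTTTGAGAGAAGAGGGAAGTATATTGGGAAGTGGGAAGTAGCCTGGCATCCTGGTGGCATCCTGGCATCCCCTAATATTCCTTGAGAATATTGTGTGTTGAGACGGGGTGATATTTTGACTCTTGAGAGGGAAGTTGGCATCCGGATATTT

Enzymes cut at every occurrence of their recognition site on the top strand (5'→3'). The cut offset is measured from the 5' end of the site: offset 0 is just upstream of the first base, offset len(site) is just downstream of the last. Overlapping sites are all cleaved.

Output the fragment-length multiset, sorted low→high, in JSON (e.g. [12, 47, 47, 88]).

[3,4,4,4,6,7,7,8,8,8,9,9,9,10,10,10,11,11,12,12,12,12,14,15,26]

Per-enzyme occurrences:
  AzqIII TGGCATCC/4: at [46, 76, 133, 144, 152, 225] ⇒ [50, 80, 137, 148, 156, 229]
  CdoIX TTGAGA/3: at [9, 21, 56, 92, 171, 187, 212] ⇒ [12, 24, 59, 95, 174, 190, 215]
  YnoI ATATT/4: at [4, 67, 110, 164, 177, 200, 235] ⇒ [8, 71, 114, 168, 181, 204, 239]
  BxoI GGGAAGT/7: at [85, 103, 115, 122, 218] ⇒ [92, 110, 122, 129, 225]

All cut coordinates (distinct, sorted): [8, 12, 24, 50, 59, 71, 80, 92, 95, 110, 114, 122, 129, 137, 148, 156, 168, 174, 181, 190, 204, 215, 225, 229, 239]

Fragment lengths:
  8→12: 4 bp
  12→24: 12 bp
  24→50: 26 bp
  50→59: 9 bp
  59→71: 12 bp
  71→80: 9 bp
  80→92: 12 bp
  92→95: 3 bp
  95→110: 15 bp
  110→114: 4 bp
  114→122: 8 bp
  122→129: 7 bp
  129→137: 8 bp
  137→148: 11 bp
  148→156: 8 bp
  156→168: 12 bp
  168→174: 6 bp
  174→181: 7 bp
  181→190: 9 bp
  190→204: 14 bp
  204→215: 11 bp
  215→225: 10 bp
  225→229: 4 bp
  229→239: 10 bp
  239→8 (wrap): 241-239+8 = 10 bp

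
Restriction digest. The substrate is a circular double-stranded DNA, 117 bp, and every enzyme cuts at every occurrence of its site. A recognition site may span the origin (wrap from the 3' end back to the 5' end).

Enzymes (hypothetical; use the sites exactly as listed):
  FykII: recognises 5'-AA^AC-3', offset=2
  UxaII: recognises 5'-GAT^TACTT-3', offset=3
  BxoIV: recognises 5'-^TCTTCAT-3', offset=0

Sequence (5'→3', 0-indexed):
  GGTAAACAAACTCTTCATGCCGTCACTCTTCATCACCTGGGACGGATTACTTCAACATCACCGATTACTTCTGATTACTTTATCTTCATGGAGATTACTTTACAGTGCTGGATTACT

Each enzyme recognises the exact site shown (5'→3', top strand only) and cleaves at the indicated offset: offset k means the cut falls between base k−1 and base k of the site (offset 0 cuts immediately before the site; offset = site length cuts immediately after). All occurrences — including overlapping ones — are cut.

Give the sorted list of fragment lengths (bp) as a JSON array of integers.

[2,4,7,10,13,15,18,21,27]

Per-enzyme occurrences:
  FykII AAAC/2: at [3, 7] ⇒ [5, 9]
  UxaII GATTACTT/3: at [44, 62, 72, 92] ⇒ [47, 65, 75, 95]
  BxoIV TCTTCAT/0: at [11, 26, 82] ⇒ [11, 26, 82]

Pooled cuts: [5, 9, 11, 26, 47, 65, 75, 82, 95]

Fragments:
  5→9: 4 bp
  9→11: 2 bp
  11→26: 15 bp
  26→47: 21 bp
  47→65: 18 bp
  65→75: 10 bp
  75→82: 7 bp
  82→95: 13 bp
  95→5 (wrap): 117-95+5 = 27 bp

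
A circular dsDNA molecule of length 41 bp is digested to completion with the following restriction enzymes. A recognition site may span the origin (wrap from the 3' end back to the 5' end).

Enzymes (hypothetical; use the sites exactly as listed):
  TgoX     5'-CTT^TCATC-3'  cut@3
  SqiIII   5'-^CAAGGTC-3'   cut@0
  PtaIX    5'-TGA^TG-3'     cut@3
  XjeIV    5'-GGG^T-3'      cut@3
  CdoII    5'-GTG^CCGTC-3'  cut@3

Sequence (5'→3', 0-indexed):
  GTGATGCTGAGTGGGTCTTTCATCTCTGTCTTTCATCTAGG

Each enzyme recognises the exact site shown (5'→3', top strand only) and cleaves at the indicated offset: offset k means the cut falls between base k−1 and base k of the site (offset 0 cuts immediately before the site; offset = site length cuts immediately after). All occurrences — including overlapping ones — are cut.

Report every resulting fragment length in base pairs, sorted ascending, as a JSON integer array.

[3,4,10,11,13]

Site scan:
  TgoX CTTTCATC/3: at [16, 29] ⇒ [19, 32]
  SqiIII (CAAGGTC, off=0): no sites
  PtaIX TGATG/3: at [1] ⇒ [4]
  XjeIV GGGT/3: at [12, 39] ⇒ [1, 15]
  CdoII (GTGCCGTC, off=3): no sites

All cut coordinates (distinct, sorted): [1, 4, 15, 19, 32]

Fragments:
  1→4: 3 bp
  4→15: 11 bp
  15→19: 4 bp
  19→32: 13 bp
  32→1 (wrap): 41-32+1 = 10 bp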